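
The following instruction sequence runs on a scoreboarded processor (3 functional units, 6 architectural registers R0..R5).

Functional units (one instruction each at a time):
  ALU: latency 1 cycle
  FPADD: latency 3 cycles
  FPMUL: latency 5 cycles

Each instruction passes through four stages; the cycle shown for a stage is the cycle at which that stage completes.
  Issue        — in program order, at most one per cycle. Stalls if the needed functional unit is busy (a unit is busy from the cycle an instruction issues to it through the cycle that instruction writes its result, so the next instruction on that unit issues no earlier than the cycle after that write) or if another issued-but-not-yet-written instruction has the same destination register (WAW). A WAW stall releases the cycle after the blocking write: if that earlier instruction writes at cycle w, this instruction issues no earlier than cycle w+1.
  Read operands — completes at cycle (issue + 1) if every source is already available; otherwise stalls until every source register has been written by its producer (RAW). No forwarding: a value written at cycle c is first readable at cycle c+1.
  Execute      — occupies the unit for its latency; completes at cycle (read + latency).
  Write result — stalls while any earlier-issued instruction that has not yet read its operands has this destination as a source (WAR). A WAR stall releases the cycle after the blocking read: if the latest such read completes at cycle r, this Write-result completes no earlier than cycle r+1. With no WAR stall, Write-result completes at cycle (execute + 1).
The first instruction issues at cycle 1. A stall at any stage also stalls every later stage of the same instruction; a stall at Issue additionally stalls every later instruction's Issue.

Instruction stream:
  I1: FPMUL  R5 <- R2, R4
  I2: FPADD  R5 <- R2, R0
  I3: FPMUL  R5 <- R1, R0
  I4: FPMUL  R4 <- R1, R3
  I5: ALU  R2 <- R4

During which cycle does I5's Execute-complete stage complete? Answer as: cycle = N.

cycle = 32

c1: I1 dispatched to FPMUL
c2: I1 operands ready
c7: I1 complete
c8: R5←I1
c9: I2 dispatched to FPADD
c10: I2 operands ready
c13: I2 complete
c14: R5←I2
c15: I3 dispatched to FPMUL
c16: I3 operands ready
c21: I3 complete
c22: R5←I3
c23: I4 dispatched to FPMUL
c24: I4 operands ready · I5 dispatched to ALU
c29: I4 complete
c30: R4←I4
c31: I5 operands ready
c32: I5 complete
c33: R2←I5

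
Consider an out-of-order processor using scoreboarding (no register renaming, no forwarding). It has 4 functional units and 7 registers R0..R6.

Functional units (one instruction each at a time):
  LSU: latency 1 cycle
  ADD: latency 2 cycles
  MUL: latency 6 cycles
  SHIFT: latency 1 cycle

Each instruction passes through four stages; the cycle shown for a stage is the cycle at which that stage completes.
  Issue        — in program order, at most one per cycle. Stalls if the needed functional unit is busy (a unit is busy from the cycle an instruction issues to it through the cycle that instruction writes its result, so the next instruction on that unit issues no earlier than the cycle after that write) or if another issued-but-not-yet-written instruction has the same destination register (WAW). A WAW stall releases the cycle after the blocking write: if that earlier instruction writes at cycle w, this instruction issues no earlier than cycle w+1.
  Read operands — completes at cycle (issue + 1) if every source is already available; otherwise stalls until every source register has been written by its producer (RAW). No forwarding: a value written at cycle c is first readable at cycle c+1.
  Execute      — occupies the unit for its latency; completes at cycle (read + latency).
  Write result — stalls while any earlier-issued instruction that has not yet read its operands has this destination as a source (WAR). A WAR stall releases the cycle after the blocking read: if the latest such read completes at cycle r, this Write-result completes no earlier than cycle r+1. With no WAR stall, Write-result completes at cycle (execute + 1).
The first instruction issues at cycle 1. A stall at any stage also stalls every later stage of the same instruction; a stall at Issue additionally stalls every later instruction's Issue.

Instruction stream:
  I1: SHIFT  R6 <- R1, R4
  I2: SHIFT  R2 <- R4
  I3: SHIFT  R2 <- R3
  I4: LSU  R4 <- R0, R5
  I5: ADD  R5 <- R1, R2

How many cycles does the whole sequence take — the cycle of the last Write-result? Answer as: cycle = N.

cycle = 16

t=1  issue I1 (SHIFT)
t=2  I1 read-ops
t=3  I1 finished on SHIFT
t=4  I1→R6
t=5  issue I2 (SHIFT)
t=6  I2 read-ops
t=7  I2 finished on SHIFT
t=8  I2→R2
t=9  issue I3 (SHIFT)
t=10  I3 read-ops; issue I4 (LSU)
t=11  I3 finished on SHIFT; I4 read-ops; issue I5 (ADD)
t=12  I3→R2; I4 finished on LSU
t=13  I4→R4; I5 read-ops
t=15  I5 finished on ADD
t=16  I5→R5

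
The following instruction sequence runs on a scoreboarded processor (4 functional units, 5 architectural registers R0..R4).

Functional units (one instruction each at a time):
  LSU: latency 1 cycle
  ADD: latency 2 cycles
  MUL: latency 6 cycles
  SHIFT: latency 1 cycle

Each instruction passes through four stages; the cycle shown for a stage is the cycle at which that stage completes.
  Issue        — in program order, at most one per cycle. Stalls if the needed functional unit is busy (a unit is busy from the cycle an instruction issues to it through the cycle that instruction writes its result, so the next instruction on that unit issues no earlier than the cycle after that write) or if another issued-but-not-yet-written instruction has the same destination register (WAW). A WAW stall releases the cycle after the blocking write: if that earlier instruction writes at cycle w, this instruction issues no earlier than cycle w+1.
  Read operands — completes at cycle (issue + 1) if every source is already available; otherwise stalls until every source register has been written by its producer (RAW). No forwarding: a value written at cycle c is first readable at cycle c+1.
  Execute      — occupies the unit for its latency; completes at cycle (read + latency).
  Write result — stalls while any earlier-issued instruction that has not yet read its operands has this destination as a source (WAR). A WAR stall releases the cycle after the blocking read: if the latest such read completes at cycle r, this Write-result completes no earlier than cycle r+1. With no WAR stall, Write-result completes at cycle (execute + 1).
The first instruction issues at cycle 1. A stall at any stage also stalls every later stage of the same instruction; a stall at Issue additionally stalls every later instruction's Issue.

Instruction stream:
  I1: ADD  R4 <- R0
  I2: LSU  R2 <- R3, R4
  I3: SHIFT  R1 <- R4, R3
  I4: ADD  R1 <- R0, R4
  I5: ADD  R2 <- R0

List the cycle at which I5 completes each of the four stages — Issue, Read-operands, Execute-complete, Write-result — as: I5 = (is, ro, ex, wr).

I5 = (14, 15, 17, 18)

c1: I1 dispatched to ADD
c2: I1 operands ready, I2 dispatched to LSU
c3: I3 dispatched to SHIFT
c4: I1 complete
c5: R4←I1
c6: I2 operands ready, I3 operands ready
c7: I2 complete, I3 complete
c8: R2←I2, R1←I3
c9: I4 dispatched to ADD
c10: I4 operands ready
c12: I4 complete
c13: R1←I4
c14: I5 dispatched to ADD
c15: I5 operands ready
c17: I5 complete
c18: R2←I5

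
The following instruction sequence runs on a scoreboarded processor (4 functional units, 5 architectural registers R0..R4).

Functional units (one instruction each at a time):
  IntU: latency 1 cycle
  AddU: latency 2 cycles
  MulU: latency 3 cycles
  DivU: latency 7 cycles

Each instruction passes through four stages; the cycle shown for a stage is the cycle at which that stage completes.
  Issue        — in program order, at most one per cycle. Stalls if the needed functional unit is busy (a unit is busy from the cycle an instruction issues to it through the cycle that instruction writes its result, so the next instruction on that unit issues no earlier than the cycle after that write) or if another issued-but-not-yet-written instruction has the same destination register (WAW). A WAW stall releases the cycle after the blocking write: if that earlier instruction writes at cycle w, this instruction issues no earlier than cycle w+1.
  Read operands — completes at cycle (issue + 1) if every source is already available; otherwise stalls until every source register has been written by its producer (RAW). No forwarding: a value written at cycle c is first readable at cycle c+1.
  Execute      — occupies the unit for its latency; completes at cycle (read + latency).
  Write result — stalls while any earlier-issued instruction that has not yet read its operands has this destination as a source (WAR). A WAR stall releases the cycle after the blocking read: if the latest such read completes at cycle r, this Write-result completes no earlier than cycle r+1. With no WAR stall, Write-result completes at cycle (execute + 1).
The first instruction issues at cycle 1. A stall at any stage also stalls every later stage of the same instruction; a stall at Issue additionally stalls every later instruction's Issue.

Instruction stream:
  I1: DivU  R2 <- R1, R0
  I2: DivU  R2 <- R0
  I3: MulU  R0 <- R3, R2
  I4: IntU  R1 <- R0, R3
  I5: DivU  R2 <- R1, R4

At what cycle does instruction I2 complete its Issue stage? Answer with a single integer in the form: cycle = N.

cycle = 11

I1 -> (1, 2, 9, 10)
I2 -> (11, 12, 19, 20)  // struct: DivU busy until I1 writes@10
I3 -> (12, 21, 24, 25)  // RAW R2: wait I2 write@20
I4 -> (13, 26, 27, 28)  // RAW R0: wait I3 write@25
I5 -> (21, 29, 36, 37)  // struct: DivU busy until I2 writes@20, RAW R1: wait I4 write@28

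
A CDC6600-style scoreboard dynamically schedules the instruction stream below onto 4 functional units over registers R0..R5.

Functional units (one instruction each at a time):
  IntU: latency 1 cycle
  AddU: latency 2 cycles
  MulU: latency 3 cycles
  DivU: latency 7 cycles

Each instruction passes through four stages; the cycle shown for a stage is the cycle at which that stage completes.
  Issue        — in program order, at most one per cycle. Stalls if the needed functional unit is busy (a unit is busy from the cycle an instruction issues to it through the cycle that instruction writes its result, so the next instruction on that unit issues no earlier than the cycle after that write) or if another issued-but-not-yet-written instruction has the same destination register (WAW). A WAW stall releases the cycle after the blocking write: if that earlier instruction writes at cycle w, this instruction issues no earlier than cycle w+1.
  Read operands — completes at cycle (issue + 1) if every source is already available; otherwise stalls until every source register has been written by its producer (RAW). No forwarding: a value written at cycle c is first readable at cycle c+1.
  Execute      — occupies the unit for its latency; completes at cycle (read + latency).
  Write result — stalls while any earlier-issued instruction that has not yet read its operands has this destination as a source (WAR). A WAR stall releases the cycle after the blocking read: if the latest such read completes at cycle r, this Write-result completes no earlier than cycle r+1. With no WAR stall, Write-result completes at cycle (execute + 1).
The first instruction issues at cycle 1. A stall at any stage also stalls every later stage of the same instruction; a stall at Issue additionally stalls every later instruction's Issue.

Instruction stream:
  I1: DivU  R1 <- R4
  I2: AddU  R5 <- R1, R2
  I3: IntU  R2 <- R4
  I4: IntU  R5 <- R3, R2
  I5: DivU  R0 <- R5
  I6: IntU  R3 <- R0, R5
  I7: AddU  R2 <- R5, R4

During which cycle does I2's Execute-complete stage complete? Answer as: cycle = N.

cycle = 13

t=1  I1→DivU
t=2  I1 RO; I2→AddU
t=3  I3→IntU
t=4  I3 RO
t=5  I3 EX
t=9  I1 EX
t=10  I1 WR R1
t=11  I2 RO
t=12  I3 WR R2
t=13  I2 EX
t=14  I2 WR R5
t=15  I4→IntU
t=16  I4 RO; I5→DivU
t=17  I4 EX
t=18  I4 WR R5
t=19  I5 RO; I6→IntU
t=20  I7→AddU
t=21  I7 RO
t=23  I7 EX
t=24  I7 WR R2
t=26  I5 EX
t=27  I5 WR R0
t=28  I6 RO
t=29  I6 EX
t=30  I6 WR R3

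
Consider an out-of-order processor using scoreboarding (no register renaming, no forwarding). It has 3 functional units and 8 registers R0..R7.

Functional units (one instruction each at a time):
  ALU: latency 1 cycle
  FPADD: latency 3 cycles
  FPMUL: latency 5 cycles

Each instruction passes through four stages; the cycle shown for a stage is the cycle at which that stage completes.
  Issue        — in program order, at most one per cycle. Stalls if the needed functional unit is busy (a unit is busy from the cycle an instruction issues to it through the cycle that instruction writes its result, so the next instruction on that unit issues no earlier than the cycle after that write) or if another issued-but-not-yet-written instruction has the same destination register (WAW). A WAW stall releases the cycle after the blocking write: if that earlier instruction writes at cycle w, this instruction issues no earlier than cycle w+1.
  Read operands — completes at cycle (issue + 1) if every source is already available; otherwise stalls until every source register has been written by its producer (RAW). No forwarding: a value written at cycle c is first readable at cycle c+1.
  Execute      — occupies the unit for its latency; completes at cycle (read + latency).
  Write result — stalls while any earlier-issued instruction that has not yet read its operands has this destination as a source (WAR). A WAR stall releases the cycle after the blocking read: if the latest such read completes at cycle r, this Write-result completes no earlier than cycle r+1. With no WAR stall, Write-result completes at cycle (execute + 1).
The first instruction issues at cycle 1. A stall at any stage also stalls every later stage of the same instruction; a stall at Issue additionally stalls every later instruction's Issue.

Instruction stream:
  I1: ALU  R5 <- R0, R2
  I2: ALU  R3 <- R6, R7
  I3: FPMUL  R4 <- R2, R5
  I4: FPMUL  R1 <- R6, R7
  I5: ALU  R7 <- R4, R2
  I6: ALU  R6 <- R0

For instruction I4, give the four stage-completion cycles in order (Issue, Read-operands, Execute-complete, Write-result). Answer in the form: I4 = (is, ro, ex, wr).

1) issue 1, read 2, done 3, write 4
2) issue 5, read 6, done 7, write 8  <struct: ALU busy until I1 writes@4>
3) issue 6, read 7, done 12, write 13
4) issue 14, read 15, done 20, write 21  <struct: FPMUL busy until I3 writes@13>
5) issue 15, read 16, done 17, write 18
6) issue 19, read 20, done 21, write 22  <struct: ALU busy until I5 writes@18>

I4 = (14, 15, 20, 21)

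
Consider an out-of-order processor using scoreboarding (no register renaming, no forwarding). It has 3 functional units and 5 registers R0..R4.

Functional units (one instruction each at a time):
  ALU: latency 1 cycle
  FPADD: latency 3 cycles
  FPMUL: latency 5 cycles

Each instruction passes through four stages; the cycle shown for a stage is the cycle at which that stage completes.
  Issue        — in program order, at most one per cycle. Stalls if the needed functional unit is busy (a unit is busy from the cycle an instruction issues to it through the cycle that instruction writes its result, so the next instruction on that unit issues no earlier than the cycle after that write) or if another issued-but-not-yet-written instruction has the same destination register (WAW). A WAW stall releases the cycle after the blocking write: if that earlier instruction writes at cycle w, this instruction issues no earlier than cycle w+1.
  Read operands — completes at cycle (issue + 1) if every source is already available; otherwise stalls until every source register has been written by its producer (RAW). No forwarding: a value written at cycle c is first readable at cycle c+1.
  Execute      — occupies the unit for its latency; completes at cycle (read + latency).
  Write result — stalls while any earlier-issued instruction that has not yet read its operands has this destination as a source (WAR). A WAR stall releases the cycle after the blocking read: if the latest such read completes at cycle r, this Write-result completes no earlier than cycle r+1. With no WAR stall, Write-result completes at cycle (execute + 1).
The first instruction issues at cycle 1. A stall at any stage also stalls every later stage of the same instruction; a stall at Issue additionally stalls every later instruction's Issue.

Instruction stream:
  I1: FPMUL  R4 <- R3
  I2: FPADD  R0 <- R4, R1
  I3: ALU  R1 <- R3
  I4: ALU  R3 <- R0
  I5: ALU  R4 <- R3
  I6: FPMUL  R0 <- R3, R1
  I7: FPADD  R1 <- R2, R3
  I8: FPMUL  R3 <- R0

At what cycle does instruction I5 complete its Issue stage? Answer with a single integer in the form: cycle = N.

cycle = 17

[I1] 1/2/7/8
[I2] 2/9/12/13  (RAW R4: wait I1 write@8)
[I3] 3/4/5/10  (WAR R1: wait I2 read@9)
[I4] 11/14/15/16  (struct: ALU busy until I3 writes@10; RAW R0: wait I2 write@13)
[I5] 17/18/19/20  (struct: ALU busy until I4 writes@16)
[I6] 18/19/24/25
[I7] 19/20/23/24
[I8] 26/27/32/33  (struct: FPMUL busy until I6 writes@25)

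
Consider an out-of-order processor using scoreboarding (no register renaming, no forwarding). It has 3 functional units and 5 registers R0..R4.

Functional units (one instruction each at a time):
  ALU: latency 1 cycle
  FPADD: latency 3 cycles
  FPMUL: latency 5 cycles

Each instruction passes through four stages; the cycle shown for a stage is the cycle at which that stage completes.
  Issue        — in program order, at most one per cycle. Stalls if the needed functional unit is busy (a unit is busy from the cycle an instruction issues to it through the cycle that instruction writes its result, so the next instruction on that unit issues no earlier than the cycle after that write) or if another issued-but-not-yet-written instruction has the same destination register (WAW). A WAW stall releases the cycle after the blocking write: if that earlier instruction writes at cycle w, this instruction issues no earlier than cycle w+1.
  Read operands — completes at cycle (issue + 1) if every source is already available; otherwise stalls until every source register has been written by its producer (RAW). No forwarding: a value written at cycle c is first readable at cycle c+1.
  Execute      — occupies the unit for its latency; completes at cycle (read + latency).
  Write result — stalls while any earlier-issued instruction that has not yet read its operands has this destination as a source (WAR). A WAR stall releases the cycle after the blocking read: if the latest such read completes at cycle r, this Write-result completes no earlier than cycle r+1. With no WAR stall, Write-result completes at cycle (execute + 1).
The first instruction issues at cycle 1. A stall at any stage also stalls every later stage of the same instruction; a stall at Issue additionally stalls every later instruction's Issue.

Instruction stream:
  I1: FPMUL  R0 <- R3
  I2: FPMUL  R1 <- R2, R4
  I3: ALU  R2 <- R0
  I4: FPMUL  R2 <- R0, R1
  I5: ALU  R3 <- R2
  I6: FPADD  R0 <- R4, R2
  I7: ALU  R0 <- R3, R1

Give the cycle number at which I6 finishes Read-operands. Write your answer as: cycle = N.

I1: IS=1 RO=2 EX=7 WR=8
I2: IS=9 RO=10 EX=15 WR=16  [struct: FPMUL busy until I1 writes@8]
I3: IS=10 RO=11 EX=12 WR=13
I4: IS=17 RO=18 EX=23 WR=24  [struct: FPMUL busy until I2 writes@16]
I5: IS=18 RO=25 EX=26 WR=27  [RAW R2: wait I4 write@24]
I6: IS=19 RO=25 EX=28 WR=29  [RAW R2: wait I4 write@24]
I7: IS=30 RO=31 EX=32 WR=33  [WAW R0: wait I6 write@29]

cycle = 25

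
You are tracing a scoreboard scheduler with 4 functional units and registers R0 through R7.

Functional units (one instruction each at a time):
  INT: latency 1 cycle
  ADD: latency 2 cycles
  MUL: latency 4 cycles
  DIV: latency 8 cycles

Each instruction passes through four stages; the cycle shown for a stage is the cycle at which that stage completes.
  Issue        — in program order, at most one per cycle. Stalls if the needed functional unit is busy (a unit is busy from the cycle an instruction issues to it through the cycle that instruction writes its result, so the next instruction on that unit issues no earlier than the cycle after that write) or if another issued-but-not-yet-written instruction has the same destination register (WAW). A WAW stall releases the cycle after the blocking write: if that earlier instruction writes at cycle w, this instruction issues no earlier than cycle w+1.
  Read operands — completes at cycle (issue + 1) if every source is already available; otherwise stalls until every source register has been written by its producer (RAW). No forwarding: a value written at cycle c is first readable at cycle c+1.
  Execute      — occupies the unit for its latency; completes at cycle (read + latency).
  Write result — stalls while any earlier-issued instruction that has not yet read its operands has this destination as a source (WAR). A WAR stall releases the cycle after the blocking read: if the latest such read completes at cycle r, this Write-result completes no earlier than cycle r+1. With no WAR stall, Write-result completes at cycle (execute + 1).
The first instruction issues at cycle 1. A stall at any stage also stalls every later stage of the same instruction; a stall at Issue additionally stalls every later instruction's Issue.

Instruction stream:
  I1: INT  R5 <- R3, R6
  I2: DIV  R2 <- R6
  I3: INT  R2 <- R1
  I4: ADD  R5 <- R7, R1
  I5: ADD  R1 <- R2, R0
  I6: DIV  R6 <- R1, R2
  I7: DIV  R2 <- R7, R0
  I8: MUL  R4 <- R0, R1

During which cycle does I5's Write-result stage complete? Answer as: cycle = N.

cycle = 23

[1] I1 issues→INT
[2] I1 reads; I2 issues→DIV
[3] I1 exec-done; I2 reads
[4] I1 writes R5
[11] I2 exec-done
[12] I2 writes R2
[13] I3 issues→INT
[14] I3 reads; I4 issues→ADD
[15] I3 exec-done; I4 reads
[16] I3 writes R2
[17] I4 exec-done
[18] I4 writes R5
[19] I5 issues→ADD
[20] I5 reads; I6 issues→DIV
[22] I5 exec-done
[23] I5 writes R1
[24] I6 reads
[32] I6 exec-done
[33] I6 writes R6
[34] I7 issues→DIV
[35] I7 reads; I8 issues→MUL
[36] I8 reads
[40] I8 exec-done
[41] I8 writes R4
[43] I7 exec-done
[44] I7 writes R2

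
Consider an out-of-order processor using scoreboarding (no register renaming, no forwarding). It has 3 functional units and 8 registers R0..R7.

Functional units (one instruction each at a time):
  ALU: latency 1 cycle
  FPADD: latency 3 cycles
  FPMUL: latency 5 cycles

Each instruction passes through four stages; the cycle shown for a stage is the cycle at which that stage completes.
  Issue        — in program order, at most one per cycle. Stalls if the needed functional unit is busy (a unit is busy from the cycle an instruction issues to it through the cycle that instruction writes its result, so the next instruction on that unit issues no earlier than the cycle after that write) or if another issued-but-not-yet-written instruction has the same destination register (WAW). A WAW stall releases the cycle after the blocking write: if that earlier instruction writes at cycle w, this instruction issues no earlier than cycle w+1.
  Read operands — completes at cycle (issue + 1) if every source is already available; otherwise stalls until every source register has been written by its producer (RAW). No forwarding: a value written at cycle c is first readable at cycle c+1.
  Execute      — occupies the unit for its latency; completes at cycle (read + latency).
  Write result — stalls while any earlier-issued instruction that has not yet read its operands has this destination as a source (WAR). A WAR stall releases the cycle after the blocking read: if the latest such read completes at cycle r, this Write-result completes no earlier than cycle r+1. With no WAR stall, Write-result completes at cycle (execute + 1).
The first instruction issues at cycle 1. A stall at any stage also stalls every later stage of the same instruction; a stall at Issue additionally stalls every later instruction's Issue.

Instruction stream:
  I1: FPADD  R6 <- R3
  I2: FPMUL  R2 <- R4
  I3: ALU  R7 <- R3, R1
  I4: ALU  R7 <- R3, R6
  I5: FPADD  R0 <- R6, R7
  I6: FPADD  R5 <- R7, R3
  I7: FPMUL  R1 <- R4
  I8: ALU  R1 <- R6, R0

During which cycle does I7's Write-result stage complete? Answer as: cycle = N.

I1: IS=1 RO=2 EX=5 WR=6
I2: IS=2 RO=3 EX=8 WR=9
I3: IS=3 RO=4 EX=5 WR=6
I4: IS=7 RO=8 EX=9 WR=10  [struct: ALU busy until I3 writes@6]
I5: IS=8 RO=11 EX=14 WR=15  [RAW R7: wait I4 write@10]
I6: IS=16 RO=17 EX=20 WR=21  [struct: FPADD busy until I5 writes@15]
I7: IS=17 RO=18 EX=23 WR=24
I8: IS=25 RO=26 EX=27 WR=28  [WAW R1: wait I7 write@24]

cycle = 24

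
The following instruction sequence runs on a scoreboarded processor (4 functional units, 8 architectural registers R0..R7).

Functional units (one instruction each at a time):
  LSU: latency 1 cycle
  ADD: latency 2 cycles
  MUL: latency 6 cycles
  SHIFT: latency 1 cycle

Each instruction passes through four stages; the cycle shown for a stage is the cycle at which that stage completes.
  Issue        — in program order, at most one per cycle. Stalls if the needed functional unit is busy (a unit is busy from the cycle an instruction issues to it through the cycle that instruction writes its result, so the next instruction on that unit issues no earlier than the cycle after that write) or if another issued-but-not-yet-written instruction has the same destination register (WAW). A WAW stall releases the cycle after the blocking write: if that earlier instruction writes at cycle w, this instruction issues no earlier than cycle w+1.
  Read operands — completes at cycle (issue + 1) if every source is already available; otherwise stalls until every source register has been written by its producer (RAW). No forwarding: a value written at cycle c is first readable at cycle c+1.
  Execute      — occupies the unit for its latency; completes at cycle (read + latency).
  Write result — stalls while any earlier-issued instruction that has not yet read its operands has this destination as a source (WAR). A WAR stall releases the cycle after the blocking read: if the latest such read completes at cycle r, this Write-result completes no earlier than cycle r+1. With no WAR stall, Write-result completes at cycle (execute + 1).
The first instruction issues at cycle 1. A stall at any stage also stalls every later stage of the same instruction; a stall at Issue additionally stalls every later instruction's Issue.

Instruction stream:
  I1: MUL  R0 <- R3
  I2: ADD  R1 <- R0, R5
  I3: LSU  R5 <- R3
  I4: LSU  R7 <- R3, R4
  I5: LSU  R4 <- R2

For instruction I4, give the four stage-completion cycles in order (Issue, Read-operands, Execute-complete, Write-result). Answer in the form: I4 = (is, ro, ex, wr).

[I1] 1/2/8/9
[I2] 2/10/12/13  (RAW R0: wait I1 write@9)
[I3] 3/4/5/11  (WAR R5: wait I2 read@10)
[I4] 12/13/14/15  (struct: LSU busy until I3 writes@11)
[I5] 16/17/18/19  (struct: LSU busy until I4 writes@15)

I4 = (12, 13, 14, 15)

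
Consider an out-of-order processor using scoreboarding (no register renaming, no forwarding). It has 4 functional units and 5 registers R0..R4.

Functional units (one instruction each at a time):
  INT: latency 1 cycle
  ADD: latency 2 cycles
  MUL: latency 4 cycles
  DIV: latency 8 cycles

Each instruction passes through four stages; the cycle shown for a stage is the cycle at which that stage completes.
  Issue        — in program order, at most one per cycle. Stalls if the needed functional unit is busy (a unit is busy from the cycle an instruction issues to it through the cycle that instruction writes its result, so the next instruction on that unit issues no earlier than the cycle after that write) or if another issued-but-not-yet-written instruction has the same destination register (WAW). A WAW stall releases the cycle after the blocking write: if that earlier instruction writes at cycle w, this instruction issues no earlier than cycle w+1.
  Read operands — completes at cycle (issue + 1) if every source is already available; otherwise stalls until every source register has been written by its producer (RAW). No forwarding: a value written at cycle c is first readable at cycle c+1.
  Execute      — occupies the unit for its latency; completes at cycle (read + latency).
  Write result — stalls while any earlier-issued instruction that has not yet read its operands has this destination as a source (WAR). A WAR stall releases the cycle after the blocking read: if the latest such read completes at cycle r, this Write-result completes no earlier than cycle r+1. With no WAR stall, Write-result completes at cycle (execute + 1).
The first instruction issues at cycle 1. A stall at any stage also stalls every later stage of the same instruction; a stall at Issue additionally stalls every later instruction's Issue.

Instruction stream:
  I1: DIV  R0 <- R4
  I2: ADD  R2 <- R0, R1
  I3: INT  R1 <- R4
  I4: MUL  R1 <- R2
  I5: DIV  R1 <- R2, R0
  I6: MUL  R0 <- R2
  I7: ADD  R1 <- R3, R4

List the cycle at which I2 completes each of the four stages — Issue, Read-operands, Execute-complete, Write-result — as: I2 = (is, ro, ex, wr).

I2 = (2, 12, 14, 15)

1) issue 1, read 2, done 10, write 11
2) issue 2, read 12, done 14, write 15  <RAW R0: wait I1 write@11>
3) issue 3, read 4, done 5, write 13  <WAR R1: wait I2 read@12>
4) issue 14, read 16, done 20, write 21  <WAW R1: wait I3 write@13 / RAW R2: wait I2 write@15>
5) issue 22, read 23, done 31, write 32  <WAW R1: wait I4 write@21>
6) issue 23, read 24, done 28, write 29
7) issue 33, read 34, done 36, write 37  <WAW R1: wait I5 write@32>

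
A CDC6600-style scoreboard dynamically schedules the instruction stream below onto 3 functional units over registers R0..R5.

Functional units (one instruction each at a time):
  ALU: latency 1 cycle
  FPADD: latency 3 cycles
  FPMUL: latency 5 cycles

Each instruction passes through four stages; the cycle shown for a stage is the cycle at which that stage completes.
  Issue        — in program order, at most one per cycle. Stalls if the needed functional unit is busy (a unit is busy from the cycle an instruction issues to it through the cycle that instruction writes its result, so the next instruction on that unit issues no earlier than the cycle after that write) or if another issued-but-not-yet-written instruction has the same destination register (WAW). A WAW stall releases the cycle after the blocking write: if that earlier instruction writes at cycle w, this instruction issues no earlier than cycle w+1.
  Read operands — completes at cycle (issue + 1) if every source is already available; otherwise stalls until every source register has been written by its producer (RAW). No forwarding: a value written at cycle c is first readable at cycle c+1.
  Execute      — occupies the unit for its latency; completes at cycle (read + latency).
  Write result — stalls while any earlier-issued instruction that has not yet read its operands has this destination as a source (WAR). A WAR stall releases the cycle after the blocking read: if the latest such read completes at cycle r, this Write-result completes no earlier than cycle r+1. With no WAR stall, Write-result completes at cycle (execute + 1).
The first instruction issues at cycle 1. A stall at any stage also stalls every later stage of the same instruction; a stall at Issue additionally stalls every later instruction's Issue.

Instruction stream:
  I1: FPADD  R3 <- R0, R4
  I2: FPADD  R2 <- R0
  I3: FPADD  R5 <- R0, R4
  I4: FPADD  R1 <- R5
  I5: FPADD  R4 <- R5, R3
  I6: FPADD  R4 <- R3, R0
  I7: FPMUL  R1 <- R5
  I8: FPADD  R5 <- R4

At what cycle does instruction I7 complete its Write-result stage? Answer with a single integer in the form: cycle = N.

cycle 1: I1 dispatched to FPADD
cycle 2: I1 operands ready
cycle 5: I1 complete
cycle 6: R3←I1
cycle 7: I2 dispatched to FPADD
cycle 8: I2 operands ready
cycle 11: I2 complete
cycle 12: R2←I2
cycle 13: I3 dispatched to FPADD
cycle 14: I3 operands ready
cycle 17: I3 complete
cycle 18: R5←I3
cycle 19: I4 dispatched to FPADD
cycle 20: I4 operands ready
cycle 23: I4 complete
cycle 24: R1←I4
cycle 25: I5 dispatched to FPADD
cycle 26: I5 operands ready
cycle 29: I5 complete
cycle 30: R4←I5
cycle 31: I6 dispatched to FPADD
cycle 32: I6 operands ready · I7 dispatched to FPMUL
cycle 33: I7 operands ready
cycle 35: I6 complete
cycle 36: R4←I6
cycle 37: I8 dispatched to FPADD
cycle 38: I7 complete · I8 operands ready
cycle 39: R1←I7
cycle 41: I8 complete
cycle 42: R5←I8

cycle = 39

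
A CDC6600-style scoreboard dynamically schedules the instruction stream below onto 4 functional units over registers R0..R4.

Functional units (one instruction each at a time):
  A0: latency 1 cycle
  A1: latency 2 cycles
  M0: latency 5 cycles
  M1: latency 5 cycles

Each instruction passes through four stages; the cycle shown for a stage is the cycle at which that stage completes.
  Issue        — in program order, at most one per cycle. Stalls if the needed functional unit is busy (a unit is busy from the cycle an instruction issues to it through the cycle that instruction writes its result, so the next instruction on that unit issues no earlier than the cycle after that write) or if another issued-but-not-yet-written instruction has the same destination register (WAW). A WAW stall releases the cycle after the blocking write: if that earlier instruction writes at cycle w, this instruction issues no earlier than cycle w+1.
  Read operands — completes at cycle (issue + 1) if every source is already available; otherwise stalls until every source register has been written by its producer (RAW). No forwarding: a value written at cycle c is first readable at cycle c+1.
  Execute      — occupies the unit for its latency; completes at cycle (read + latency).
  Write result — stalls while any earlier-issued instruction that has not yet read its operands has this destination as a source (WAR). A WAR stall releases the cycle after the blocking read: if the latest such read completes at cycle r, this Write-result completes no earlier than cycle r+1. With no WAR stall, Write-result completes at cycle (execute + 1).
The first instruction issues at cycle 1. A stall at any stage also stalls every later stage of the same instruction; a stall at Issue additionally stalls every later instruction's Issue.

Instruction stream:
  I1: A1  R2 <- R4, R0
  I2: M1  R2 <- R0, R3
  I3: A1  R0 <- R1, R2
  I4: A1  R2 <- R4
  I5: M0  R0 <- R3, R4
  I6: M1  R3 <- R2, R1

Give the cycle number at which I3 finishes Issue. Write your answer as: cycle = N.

cycle = 7

[I1] 1/2/4/5
[I2] 6/7/12/13  (WAW R2: wait I1 write@5)
[I3] 7/14/16/17  (RAW R2: wait I2 write@13)
[I4] 18/19/21/22  (struct: A1 busy until I3 writes@17)
[I5] 19/20/25/26
[I6] 20/23/28/29  (RAW R2: wait I4 write@22)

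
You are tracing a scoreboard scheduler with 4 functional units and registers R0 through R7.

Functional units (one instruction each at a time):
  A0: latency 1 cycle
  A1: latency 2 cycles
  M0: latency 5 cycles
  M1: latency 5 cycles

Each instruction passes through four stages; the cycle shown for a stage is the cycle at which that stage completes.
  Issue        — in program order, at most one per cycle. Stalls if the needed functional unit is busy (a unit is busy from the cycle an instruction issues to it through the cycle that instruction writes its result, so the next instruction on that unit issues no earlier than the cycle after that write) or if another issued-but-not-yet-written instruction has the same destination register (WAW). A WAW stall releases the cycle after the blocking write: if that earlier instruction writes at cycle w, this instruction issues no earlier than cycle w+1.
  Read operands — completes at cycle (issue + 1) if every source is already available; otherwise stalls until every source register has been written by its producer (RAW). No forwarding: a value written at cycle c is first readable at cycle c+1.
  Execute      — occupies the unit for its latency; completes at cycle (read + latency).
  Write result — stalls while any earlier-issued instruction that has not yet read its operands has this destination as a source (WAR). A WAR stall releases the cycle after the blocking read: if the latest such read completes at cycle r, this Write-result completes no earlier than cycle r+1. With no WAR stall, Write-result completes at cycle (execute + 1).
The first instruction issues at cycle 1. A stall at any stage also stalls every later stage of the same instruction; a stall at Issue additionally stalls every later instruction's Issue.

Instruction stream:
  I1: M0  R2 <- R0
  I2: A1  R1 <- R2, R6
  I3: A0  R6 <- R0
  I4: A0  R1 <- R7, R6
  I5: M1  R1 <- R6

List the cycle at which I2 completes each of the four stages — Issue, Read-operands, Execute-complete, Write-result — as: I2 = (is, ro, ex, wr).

I2 = (2, 9, 11, 12)

I1: IS=1 RO=2 EX=7 WR=8
I2: IS=2 RO=9 EX=11 WR=12  [RAW R2: wait I1 write@8]
I3: IS=3 RO=4 EX=5 WR=10  [WAR R6: wait I2 read@9]
I4: IS=13 RO=14 EX=15 WR=16  [WAW R1: wait I2 write@12]
I5: IS=17 RO=18 EX=23 WR=24  [WAW R1: wait I4 write@16]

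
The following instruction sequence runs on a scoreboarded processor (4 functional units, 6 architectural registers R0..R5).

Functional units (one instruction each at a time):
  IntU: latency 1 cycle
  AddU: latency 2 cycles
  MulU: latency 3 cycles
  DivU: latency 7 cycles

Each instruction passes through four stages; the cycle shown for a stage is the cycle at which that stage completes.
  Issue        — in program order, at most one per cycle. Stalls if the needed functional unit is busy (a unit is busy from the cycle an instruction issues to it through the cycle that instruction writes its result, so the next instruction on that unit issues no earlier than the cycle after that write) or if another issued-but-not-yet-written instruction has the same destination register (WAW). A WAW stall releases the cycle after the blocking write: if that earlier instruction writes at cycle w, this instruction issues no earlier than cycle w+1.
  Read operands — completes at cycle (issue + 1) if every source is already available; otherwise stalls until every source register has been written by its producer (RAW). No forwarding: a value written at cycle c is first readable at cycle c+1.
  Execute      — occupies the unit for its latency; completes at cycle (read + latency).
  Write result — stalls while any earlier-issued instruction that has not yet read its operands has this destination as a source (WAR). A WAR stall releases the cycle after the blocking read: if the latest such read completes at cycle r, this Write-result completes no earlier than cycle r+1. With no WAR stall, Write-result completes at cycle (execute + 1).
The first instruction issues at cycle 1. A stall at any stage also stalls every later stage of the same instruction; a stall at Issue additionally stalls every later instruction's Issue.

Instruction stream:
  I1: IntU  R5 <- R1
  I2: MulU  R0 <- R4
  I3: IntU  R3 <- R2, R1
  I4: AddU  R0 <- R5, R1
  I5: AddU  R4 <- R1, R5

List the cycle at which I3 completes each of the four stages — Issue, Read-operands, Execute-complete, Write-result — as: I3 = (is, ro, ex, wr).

I3 = (5, 6, 7, 8)

I1 -> (1, 2, 3, 4)
I2 -> (2, 3, 6, 7)
I3 -> (5, 6, 7, 8)  // struct: IntU busy until I1 writes@4
I4 -> (8, 9, 11, 12)  // WAW R0: wait I2 write@7
I5 -> (13, 14, 16, 17)  // struct: AddU busy until I4 writes@12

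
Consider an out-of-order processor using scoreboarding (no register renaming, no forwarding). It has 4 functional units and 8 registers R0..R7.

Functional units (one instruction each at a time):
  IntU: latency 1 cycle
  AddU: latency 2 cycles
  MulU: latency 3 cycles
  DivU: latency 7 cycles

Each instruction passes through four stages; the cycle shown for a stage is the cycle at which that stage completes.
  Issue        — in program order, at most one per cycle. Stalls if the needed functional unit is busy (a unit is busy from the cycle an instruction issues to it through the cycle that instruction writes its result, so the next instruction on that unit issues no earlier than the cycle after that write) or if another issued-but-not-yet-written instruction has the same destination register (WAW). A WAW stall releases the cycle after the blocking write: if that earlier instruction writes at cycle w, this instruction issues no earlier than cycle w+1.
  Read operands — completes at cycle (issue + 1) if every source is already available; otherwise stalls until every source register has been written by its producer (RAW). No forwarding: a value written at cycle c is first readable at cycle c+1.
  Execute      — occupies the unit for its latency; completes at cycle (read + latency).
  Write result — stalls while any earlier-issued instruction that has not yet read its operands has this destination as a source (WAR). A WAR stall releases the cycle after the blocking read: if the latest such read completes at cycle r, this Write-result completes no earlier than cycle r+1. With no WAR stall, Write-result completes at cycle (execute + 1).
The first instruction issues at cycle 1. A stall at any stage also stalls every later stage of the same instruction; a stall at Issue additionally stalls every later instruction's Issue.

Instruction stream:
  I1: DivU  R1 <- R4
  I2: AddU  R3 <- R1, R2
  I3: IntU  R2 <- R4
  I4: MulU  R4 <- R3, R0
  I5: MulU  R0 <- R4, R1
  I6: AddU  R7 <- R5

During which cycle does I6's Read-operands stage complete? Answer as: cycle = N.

I1: IS=1 RO=2 EX=9 WR=10
I2: IS=2 RO=11 EX=13 WR=14  [RAW R1: wait I1 write@10]
I3: IS=3 RO=4 EX=5 WR=12  [WAR R2: wait I2 read@11]
I4: IS=4 RO=15 EX=18 WR=19  [RAW R3: wait I2 write@14]
I5: IS=20 RO=21 EX=24 WR=25  [struct: MulU busy until I4 writes@19]
I6: IS=21 RO=22 EX=24 WR=25

cycle = 22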